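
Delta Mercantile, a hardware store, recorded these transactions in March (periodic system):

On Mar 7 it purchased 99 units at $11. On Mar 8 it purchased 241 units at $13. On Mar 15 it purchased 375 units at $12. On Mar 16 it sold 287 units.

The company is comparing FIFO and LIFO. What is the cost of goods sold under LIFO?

COGS = $3,444

FIFO COGS: 99 @ $11 + 188 @ $13 = $3,533
LIFO COGS: 287 @ $12 = $3,444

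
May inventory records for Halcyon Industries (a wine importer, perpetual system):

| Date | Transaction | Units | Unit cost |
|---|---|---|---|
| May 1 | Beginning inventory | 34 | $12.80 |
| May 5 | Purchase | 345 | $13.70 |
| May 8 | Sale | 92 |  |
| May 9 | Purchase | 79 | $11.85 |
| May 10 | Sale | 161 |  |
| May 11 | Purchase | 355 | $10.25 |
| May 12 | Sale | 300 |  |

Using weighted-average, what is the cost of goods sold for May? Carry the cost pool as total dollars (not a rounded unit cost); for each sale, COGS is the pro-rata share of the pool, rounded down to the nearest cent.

After May 1: 34 on hand, pool $435.20 (≈ $12.8000 each)
After May 5: 379 on hand, pool $5,161.70 (≈ $13.6193 each)
May 8, sell 92: 92/379 × $5,161.70 → $1,252.97
After May 9: 366 on hand, pool $4,844.88 (≈ $13.2374 each)
May 10, sell 161: 161/366 × $4,844.88 → $2,131.21
After May 11: 560 on hand, pool $6,352.42 (≈ $11.3436 each)
May 12, sell 300: 300/560 × $6,352.42 → $3,403.08
Total COGS = $1,252.97 + $2,131.21 + $3,403.08 = $6,787.26
Ending inventory (cost pool remaining) = $2,949.34

COGS = $6,787.26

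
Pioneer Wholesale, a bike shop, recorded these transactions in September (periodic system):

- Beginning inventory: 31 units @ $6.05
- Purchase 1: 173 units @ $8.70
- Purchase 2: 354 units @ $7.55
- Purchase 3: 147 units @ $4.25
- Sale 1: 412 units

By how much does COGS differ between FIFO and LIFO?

FIFO COGS: 31 @ $6.05 + 173 @ $8.70 + 208 @ $7.55 = $3,263.05
LIFO COGS: 147 @ $4.25 + 265 @ $7.55 = $2,625.50
Difference = |$3,263.05 − $2,625.50| = $637.55

$637.55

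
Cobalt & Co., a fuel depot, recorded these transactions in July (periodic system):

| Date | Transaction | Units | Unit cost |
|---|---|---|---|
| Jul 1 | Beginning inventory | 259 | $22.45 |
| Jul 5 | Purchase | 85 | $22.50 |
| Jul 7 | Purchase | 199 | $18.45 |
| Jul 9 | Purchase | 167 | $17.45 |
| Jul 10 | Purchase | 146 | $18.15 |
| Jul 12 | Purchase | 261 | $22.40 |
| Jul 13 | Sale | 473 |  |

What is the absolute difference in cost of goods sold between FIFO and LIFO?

FIFO COGS: 259 @ $22.45 + 85 @ $22.50 + 129 @ $18.45 = $10,107.10
LIFO COGS: 261 @ $22.40 + 146 @ $18.15 + 66 @ $17.45 = $9,648.00
Difference = |$10,107.10 − $9,648.00| = $459.10

$459.10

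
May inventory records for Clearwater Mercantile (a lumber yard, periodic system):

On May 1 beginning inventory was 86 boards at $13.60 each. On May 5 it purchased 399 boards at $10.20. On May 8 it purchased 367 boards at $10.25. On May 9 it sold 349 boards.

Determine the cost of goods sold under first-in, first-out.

COGS = $3,852.20

May 9, 349 sold [FIFO — oldest first]: 86 @ $13.60 + 263 @ $10.20 = $3,852.20
Ending inventory: 136 @ $10.20 + 367 @ $10.25 = $5,148.95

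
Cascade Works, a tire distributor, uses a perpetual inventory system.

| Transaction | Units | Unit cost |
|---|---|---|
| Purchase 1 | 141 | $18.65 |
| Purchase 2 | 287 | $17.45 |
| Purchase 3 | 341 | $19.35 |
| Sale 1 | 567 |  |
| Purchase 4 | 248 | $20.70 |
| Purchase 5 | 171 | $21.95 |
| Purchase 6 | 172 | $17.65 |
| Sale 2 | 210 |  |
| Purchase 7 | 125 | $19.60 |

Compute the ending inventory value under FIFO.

Ending inventory = $14,207.25

Sale 1 (567) [FIFO — oldest first]: 141 @ $18.65 + 287 @ $17.45 + 139 @ $19.35 = $10,327.45
Sale 2 (210) [FIFO — oldest first]: 202 @ $19.35 + 8 @ $20.70 = $4,074.30
Total COGS = $10,327.45 + $4,074.30 = $14,401.75
Ending inventory: 240 @ $20.70 + 171 @ $21.95 + 172 @ $17.65 + 125 @ $19.60 = $14,207.25
Check: goods available $28,609.00 = COGS $14,401.75 + ending $14,207.25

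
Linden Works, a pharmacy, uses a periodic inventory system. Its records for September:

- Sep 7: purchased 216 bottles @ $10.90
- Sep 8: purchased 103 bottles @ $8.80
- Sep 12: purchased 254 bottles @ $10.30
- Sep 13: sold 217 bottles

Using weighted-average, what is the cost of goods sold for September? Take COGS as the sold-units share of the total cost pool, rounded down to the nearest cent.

COGS = $2,225.67

Sep 13, sell 217: 217/573 × $5,877.00 → $2,225.67
Ending inventory (cost pool remaining) = $3,651.33
Check: goods available $5,877.00 = COGS $2,225.67 + ending $3,651.33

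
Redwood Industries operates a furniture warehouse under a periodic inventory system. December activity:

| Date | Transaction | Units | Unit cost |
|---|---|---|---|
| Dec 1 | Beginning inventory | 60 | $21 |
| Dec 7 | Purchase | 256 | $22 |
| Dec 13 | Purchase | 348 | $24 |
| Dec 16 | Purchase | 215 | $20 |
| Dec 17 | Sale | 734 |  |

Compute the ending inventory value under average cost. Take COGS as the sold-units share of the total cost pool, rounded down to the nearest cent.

Dec 17, sell 734: 734/879 × $19,544.00 → $16,320.01
Ending inventory (cost pool remaining) = $3,223.99
Check: goods available $19,544.00 = COGS $16,320.01 + ending $3,223.99

Ending inventory = $3,223.99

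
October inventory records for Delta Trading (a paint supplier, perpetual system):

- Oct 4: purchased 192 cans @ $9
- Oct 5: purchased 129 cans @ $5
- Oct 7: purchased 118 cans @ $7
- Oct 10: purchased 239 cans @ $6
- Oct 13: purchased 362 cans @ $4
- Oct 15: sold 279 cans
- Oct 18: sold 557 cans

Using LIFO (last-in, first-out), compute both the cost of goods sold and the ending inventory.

Oct 15, 279 sold [LIFO — newest first]: 279 @ $4 = $1,116
Oct 18, 557 sold [LIFO — newest first]: 83 @ $4 + 239 @ $6 + 118 @ $7 + 117 @ $5 = $3,177
Total COGS = $1,116 + $3,177 = $4,293
Ending inventory: 192 @ $9 + 12 @ $5 = $1,788

COGS = $4,293; ending inventory = $1,788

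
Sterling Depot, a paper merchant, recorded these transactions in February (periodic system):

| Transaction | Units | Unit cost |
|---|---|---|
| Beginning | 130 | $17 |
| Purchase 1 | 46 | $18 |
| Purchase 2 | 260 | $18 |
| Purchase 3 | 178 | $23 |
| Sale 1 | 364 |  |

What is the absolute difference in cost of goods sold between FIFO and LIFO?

$1,020

FIFO COGS: 130 @ $17 + 46 @ $18 + 188 @ $18 = $6,422
LIFO COGS: 178 @ $23 + 186 @ $18 = $7,442
Difference = |$6,422 − $7,442| = $1,020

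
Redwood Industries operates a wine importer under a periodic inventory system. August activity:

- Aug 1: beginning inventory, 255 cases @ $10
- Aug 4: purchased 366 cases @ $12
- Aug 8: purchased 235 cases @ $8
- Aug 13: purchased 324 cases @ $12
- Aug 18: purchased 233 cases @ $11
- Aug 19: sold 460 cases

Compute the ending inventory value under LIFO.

Aug 19, 460 sold [LIFO — newest first]: 233 @ $11 + 227 @ $12 = $5,287
Ending inventory: 255 @ $10 + 366 @ $12 + 235 @ $8 + 97 @ $12 = $9,986
Check: goods available $15,273 = COGS $5,287 + ending $9,986

Ending inventory = $9,986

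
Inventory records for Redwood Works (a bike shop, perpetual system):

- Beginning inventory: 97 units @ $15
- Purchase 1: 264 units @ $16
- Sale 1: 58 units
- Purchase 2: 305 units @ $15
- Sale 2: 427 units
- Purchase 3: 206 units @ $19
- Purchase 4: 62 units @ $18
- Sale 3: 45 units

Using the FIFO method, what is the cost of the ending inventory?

Ending inventory = $7,070

Sale 1 (58) [FIFO — oldest first]: 58 @ $15 = $870
Sale 2 (427) [FIFO — oldest first]: 39 @ $15 + 264 @ $16 + 124 @ $15 = $6,669
Sale 3 (45) [FIFO — oldest first]: 45 @ $15 = $675
Total COGS = $870 + $6,669 + $675 = $8,214
Ending inventory: 136 @ $15 + 206 @ $19 + 62 @ $18 = $7,070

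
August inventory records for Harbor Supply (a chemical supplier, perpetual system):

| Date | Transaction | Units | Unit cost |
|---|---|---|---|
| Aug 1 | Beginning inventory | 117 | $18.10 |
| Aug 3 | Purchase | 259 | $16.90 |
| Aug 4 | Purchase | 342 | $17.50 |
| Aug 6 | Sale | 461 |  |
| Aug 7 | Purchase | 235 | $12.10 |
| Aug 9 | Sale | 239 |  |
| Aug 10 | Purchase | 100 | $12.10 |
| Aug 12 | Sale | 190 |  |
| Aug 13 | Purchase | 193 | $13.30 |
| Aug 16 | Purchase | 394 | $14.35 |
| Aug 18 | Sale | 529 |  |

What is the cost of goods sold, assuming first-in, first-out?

COGS = $21,582.75

Aug 6, 461 sold [FIFO — oldest first]: 117 @ $18.10 + 259 @ $16.90 + 85 @ $17.50 = $7,982.30
Aug 9, 239 sold [FIFO — oldest first]: 239 @ $17.50 = $4,182.50
Aug 12, 190 sold [FIFO — oldest first]: 18 @ $17.50 + 172 @ $12.10 = $2,396.20
Aug 18, 529 sold [FIFO — oldest first]: 63 @ $12.10 + 100 @ $12.10 + 193 @ $13.30 + 173 @ $14.35 = $7,021.75
Total COGS = $7,982.30 + $4,182.50 + $2,396.20 + $7,021.75 = $21,582.75
Ending inventory: 221 @ $14.35 = $3,171.35
Check: goods available $24,754.10 = COGS $21,582.75 + ending $3,171.35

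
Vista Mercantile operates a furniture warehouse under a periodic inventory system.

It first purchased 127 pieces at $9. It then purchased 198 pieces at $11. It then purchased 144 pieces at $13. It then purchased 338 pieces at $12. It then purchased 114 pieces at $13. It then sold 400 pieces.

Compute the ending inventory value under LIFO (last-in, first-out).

Sale 1 (400) [LIFO — newest first]: 114 @ $13 + 286 @ $12 = $4,914
Ending inventory: 127 @ $9 + 198 @ $11 + 144 @ $13 + 52 @ $12 = $5,817
Check: goods available $10,731 = COGS $4,914 + ending $5,817

Ending inventory = $5,817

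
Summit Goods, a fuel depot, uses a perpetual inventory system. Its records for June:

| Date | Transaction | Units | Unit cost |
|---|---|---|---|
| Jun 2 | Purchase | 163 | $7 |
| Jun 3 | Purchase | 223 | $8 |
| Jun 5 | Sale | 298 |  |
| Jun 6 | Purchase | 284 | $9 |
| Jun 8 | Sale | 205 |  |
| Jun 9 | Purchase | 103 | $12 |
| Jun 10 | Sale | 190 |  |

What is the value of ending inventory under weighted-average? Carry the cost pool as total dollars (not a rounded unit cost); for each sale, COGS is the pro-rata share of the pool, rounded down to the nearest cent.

After Jun 2: 163 on hand, pool $1,141.00 (≈ $7.0000 each)
After Jun 3: 386 on hand, pool $2,925.00 (≈ $7.5777 each)
Jun 5, sell 298: 298/386 × $2,925.00 → $2,258.16
After Jun 6: 372 on hand, pool $3,222.84 (≈ $8.6635 each)
Jun 8, sell 205: 205/372 × $3,222.84 → $1,776.02
After Jun 9: 270 on hand, pool $2,682.82 (≈ $9.9364 each)
Jun 10, sell 190: 190/270 × $2,682.82 → $1,887.91
Total COGS = $2,258.16 + $1,776.02 + $1,887.91 = $5,922.09
Ending inventory (cost pool remaining) = $794.91
Check: goods available $6,717.00 = COGS $5,922.09 + ending $794.91

Ending inventory = $794.91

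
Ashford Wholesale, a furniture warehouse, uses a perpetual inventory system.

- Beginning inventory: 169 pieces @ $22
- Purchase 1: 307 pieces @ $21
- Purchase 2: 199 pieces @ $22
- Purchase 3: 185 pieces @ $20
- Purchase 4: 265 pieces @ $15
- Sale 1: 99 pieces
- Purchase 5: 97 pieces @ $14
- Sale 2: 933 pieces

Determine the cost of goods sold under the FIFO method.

Sale 1 (99) [FIFO — oldest first]: 99 @ $22 = $2,178
Sale 2 (933) [FIFO — oldest first]: 70 @ $22 + 307 @ $21 + 199 @ $22 + 185 @ $20 + 172 @ $15 = $18,645
Total COGS = $2,178 + $18,645 = $20,823
Ending inventory: 93 @ $15 + 97 @ $14 = $2,753

COGS = $20,823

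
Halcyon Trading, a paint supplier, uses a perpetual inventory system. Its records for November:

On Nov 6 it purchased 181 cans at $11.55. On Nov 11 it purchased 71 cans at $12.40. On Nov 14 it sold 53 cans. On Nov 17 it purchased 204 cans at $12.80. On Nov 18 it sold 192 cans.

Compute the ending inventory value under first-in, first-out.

Ending inventory = $2,698.00

Nov 14, 53 sold [FIFO — oldest first]: 53 @ $11.55 = $612.15
Nov 18, 192 sold [FIFO — oldest first]: 128 @ $11.55 + 64 @ $12.40 = $2,272.00
Total COGS = $612.15 + $2,272.00 = $2,884.15
Ending inventory: 7 @ $12.40 + 204 @ $12.80 = $2,698.00
Check: goods available $5,582.15 = COGS $2,884.15 + ending $2,698.00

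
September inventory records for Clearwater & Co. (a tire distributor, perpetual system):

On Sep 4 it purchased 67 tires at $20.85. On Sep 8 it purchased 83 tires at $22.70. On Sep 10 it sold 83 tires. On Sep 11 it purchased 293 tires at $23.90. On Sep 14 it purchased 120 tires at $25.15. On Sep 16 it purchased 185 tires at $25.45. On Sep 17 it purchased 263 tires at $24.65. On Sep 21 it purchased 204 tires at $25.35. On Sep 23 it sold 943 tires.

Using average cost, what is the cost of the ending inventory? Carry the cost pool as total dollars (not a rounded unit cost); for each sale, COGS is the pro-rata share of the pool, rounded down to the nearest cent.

After Sep 4: 67 on hand, pool $1,396.95 (≈ $20.8500 each)
After Sep 8: 150 on hand, pool $3,281.05 (≈ $21.8737 each)
Sep 10, sell 83: 83/150 × $3,281.05 → $1,815.51
After Sep 11: 360 on hand, pool $8,468.24 (≈ $23.5229 each)
After Sep 14: 480 on hand, pool $11,486.24 (≈ $23.9297 each)
After Sep 16: 665 on hand, pool $16,194.49 (≈ $24.3526 each)
After Sep 17: 928 on hand, pool $22,677.44 (≈ $24.4369 each)
After Sep 21: 1132 on hand, pool $27,848.84 (≈ $24.6014 each)
Sep 23, sell 943: 943/1132 × $27,848.84 → $23,199.16
Total COGS = $1,815.51 + $23,199.16 = $25,014.67
Ending inventory (cost pool remaining) = $4,649.68

Ending inventory = $4,649.68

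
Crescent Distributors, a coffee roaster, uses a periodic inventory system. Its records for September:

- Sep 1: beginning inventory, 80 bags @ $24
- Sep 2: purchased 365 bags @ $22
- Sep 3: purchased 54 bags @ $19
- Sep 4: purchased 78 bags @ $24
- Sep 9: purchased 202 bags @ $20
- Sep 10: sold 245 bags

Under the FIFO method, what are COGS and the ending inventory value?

Sep 10, 245 sold [FIFO — oldest first]: 80 @ $24 + 165 @ $22 = $5,550
Ending inventory: 200 @ $22 + 54 @ $19 + 78 @ $24 + 202 @ $20 = $11,338

COGS = $5,550; ending inventory = $11,338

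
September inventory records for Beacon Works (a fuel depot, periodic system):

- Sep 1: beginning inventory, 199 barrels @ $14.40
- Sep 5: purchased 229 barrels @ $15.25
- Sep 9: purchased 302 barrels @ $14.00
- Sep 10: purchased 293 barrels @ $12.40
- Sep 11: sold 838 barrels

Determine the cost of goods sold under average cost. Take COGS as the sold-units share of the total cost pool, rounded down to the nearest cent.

Sep 11, sell 838: 838/1023 × $14,219.05 → $11,647.66
Ending inventory (cost pool remaining) = $2,571.39

COGS = $11,647.66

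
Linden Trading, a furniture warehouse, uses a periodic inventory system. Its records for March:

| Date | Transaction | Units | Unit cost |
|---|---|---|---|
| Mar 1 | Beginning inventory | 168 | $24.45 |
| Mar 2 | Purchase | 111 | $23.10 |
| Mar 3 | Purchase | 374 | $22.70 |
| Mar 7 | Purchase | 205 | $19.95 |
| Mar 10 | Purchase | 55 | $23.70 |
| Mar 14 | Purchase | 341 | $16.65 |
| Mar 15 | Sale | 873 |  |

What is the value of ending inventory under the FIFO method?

Mar 15, 873 sold [FIFO — oldest first]: 168 @ $24.45 + 111 @ $23.10 + 374 @ $22.70 + 205 @ $19.95 + 15 @ $23.70 = $19,606.75
Ending inventory: 40 @ $23.70 + 341 @ $16.65 = $6,625.65

Ending inventory = $6,625.65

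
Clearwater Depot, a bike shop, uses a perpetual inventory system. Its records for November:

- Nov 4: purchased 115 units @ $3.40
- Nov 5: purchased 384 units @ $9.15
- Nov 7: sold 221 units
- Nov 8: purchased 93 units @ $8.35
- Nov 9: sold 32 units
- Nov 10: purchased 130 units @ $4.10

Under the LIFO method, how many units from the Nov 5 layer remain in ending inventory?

163

Nov 7, 221 sold [LIFO — newest first]: 221 @ $9.15 = $2,022.15
Nov 9, 32 sold [LIFO — newest first]: 32 @ $8.35 = $267.20
Total COGS = $2,022.15 + $267.20 = $2,289.35
Ending inventory: 115 @ $3.40 + 163 @ $9.15 + 61 @ $8.35 + 130 @ $4.10 = $2,924.80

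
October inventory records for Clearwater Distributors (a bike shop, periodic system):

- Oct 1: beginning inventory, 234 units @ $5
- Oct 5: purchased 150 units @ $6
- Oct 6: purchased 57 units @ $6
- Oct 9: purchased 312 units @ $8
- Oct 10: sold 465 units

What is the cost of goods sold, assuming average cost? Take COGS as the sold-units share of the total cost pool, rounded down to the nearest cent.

COGS = $3,030.83

Oct 10, sell 465: 465/753 × $4,908.00 → $3,030.83
Ending inventory (cost pool remaining) = $1,877.17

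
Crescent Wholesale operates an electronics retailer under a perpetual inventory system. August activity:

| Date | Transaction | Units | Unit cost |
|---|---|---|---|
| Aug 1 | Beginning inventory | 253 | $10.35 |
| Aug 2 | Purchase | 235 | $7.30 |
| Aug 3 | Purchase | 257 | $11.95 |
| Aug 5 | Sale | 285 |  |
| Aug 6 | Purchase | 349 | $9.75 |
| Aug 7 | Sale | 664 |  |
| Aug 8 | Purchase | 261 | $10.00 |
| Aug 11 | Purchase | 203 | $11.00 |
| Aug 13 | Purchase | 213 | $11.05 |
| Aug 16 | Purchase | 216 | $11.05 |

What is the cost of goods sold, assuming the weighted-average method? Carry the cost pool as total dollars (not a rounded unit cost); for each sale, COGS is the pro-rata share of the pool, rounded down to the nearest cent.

After Aug 1: 253 on hand, pool $2,618.55 (≈ $10.3500 each)
After Aug 2: 488 on hand, pool $4,334.05 (≈ $8.8812 each)
After Aug 3: 745 on hand, pool $7,405.20 (≈ $9.9399 each)
Aug 5, sell 285: 285/745 × $7,405.20 → $2,832.86
After Aug 6: 809 on hand, pool $7,975.09 (≈ $9.8580 each)
Aug 7, sell 664: 664/809 × $7,975.09 → $6,545.68
After Aug 8: 406 on hand, pool $4,039.41 (≈ $9.9493 each)
After Aug 11: 609 on hand, pool $6,272.41 (≈ $10.2995 each)
After Aug 13: 822 on hand, pool $8,626.06 (≈ $10.4940 each)
After Aug 16: 1038 on hand, pool $11,012.86 (≈ $10.6097 each)
Total COGS = $2,832.86 + $6,545.68 = $9,378.54
Ending inventory (cost pool remaining) = $11,012.86

COGS = $9,378.54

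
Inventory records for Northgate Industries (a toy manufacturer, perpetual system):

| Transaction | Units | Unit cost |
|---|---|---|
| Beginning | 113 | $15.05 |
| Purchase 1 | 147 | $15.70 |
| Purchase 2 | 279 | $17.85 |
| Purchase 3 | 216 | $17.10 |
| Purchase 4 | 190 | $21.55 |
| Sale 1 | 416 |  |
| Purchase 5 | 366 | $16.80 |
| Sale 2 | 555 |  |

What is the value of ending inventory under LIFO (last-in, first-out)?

Sale 1 (416) [LIFO — newest first]: 190 @ $21.55 + 216 @ $17.10 + 10 @ $17.85 = $7,966.60
Sale 2 (555) [LIFO — newest first]: 366 @ $16.80 + 189 @ $17.85 = $9,522.45
Total COGS = $7,966.60 + $9,522.45 = $17,489.05
Ending inventory: 113 @ $15.05 + 147 @ $15.70 + 80 @ $17.85 = $5,436.55

Ending inventory = $5,436.55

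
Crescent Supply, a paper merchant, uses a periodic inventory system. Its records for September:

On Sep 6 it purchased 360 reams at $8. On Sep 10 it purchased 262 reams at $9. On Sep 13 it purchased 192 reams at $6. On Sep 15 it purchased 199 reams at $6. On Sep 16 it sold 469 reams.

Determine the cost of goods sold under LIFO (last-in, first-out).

Sep 16, 469 sold [LIFO — newest first]: 199 @ $6 + 192 @ $6 + 78 @ $9 = $3,048
Ending inventory: 360 @ $8 + 184 @ $9 = $4,536
Check: goods available $7,584 = COGS $3,048 + ending $4,536

COGS = $3,048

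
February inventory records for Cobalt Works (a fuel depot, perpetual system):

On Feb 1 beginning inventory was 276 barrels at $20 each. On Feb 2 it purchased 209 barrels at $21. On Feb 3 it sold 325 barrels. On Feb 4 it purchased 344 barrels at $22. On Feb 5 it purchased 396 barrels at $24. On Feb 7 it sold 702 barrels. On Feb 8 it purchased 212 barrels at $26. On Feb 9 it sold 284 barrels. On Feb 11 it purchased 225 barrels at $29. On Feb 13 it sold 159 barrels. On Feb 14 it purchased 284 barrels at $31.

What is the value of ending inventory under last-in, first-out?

Ending inventory = $13,238

Feb 3, 325 sold [LIFO — newest first]: 209 @ $21 + 116 @ $20 = $6,709
Feb 7, 702 sold [LIFO — newest first]: 396 @ $24 + 306 @ $22 = $16,236
Feb 9, 284 sold [LIFO — newest first]: 212 @ $26 + 38 @ $22 + 34 @ $20 = $7,028
Feb 13, 159 sold [LIFO — newest first]: 159 @ $29 = $4,611
Total COGS = $6,709 + $16,236 + $7,028 + $4,611 = $34,584
Ending inventory: 126 @ $20 + 66 @ $29 + 284 @ $31 = $13,238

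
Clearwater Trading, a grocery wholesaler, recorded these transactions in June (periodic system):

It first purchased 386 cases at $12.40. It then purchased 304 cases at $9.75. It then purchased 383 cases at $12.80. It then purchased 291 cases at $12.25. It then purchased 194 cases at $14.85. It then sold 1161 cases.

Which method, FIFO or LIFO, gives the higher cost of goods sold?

FIFO COGS: 386 @ $12.40 + 304 @ $9.75 + 383 @ $12.80 + 88 @ $12.25 = $13,730.80
LIFO COGS: 194 @ $14.85 + 291 @ $12.25 + 383 @ $12.80 + 293 @ $9.75 = $14,204.80

LIFO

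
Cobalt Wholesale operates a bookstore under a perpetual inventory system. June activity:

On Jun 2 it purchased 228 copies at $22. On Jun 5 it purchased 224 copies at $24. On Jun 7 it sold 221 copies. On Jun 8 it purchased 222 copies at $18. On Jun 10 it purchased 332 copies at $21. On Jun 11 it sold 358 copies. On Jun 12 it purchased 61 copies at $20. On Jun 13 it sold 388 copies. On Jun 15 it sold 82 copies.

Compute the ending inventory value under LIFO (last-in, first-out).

Jun 7, 221 sold [LIFO — newest first]: 221 @ $24 = $5,304
Jun 11, 358 sold [LIFO — newest first]: 332 @ $21 + 26 @ $18 = $7,440
Jun 13, 388 sold [LIFO — newest first]: 61 @ $20 + 196 @ $18 + 3 @ $24 + 128 @ $22 = $7,636
Jun 15, 82 sold [LIFO — newest first]: 82 @ $22 = $1,804
Total COGS = $5,304 + $7,440 + $7,636 + $1,804 = $22,184
Ending inventory: 18 @ $22 = $396

Ending inventory = $396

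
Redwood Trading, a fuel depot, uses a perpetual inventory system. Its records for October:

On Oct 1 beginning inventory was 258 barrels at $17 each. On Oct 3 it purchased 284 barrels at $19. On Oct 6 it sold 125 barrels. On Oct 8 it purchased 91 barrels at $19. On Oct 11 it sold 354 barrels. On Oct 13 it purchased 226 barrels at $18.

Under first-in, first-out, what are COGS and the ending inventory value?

Oct 6, 125 sold [FIFO — oldest first]: 125 @ $17 = $2,125
Oct 11, 354 sold [FIFO — oldest first]: 133 @ $17 + 221 @ $19 = $6,460
Total COGS = $2,125 + $6,460 = $8,585
Ending inventory: 63 @ $19 + 91 @ $19 + 226 @ $18 = $6,994

COGS = $8,585; ending inventory = $6,994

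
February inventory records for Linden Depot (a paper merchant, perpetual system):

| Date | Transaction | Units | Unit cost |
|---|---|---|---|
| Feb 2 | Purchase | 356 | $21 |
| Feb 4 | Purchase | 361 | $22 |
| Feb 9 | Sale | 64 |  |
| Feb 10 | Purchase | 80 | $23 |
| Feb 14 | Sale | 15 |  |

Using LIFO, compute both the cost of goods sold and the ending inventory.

Feb 9, 64 sold [LIFO — newest first]: 64 @ $22 = $1,408
Feb 14, 15 sold [LIFO — newest first]: 15 @ $23 = $345
Total COGS = $1,408 + $345 = $1,753
Ending inventory: 356 @ $21 + 297 @ $22 + 65 @ $23 = $15,505

COGS = $1,753; ending inventory = $15,505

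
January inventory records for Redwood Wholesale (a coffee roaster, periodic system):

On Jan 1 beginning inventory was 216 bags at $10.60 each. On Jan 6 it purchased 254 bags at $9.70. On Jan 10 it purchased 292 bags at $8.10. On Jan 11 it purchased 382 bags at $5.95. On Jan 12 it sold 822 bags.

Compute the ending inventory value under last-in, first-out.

Jan 12, 822 sold [LIFO — newest first]: 382 @ $5.95 + 292 @ $8.10 + 148 @ $9.70 = $6,073.70
Ending inventory: 216 @ $10.60 + 106 @ $9.70 = $3,317.80

Ending inventory = $3,317.80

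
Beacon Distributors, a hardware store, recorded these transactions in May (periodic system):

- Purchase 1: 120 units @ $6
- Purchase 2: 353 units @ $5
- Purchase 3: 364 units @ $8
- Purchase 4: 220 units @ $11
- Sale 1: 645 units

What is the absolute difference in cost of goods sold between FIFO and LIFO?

FIFO COGS: 120 @ $6 + 353 @ $5 + 172 @ $8 = $3,861
LIFO COGS: 220 @ $11 + 364 @ $8 + 61 @ $5 = $5,637
Difference = |$3,861 − $5,637| = $1,776

$1,776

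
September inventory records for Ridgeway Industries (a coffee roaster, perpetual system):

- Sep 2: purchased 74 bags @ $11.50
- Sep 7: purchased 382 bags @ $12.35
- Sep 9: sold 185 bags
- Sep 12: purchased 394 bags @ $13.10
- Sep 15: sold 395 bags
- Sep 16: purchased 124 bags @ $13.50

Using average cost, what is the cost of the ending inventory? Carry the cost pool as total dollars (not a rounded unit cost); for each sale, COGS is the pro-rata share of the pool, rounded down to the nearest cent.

After Sep 2: 74 on hand, pool $851.00 (≈ $11.5000 each)
After Sep 7: 456 on hand, pool $5,568.70 (≈ $12.2121 each)
Sep 9, sell 185: 185/456 × $5,568.70 → $2,259.23
After Sep 12: 665 on hand, pool $8,470.87 (≈ $12.7382 each)
Sep 15, sell 395: 395/665 × $8,470.87 → $5,031.56
After Sep 16: 394 on hand, pool $5,113.31 (≈ $12.9779 each)
Total COGS = $2,259.23 + $5,031.56 = $7,290.79
Ending inventory (cost pool remaining) = $5,113.31

Ending inventory = $5,113.31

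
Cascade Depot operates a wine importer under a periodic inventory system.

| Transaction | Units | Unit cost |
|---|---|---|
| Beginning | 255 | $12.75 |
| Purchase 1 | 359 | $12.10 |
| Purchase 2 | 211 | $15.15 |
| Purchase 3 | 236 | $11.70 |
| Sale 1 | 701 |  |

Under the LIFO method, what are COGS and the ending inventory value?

Sale 1 (701) [LIFO — newest first]: 236 @ $11.70 + 211 @ $15.15 + 254 @ $12.10 = $9,031.25
Ending inventory: 255 @ $12.75 + 105 @ $12.10 = $4,521.75
Check: goods available $13,553.00 = COGS $9,031.25 + ending $4,521.75

COGS = $9,031.25; ending inventory = $4,521.75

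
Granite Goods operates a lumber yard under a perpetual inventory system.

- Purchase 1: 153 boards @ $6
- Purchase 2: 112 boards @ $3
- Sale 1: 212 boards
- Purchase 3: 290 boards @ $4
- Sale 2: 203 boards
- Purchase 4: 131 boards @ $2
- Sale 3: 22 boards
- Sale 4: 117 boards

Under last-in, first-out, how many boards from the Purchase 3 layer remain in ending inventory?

Sale 1 (212) [LIFO — newest first]: 112 @ $3 + 100 @ $6 = $936
Sale 2 (203) [LIFO — newest first]: 203 @ $4 = $812
Sale 3 (22) [LIFO — newest first]: 22 @ $2 = $44
Sale 4 (117) [LIFO — newest first]: 109 @ $2 + 8 @ $4 = $250
Total COGS = $936 + $812 + $44 + $250 = $2,042
Ending inventory: 53 @ $6 + 79 @ $4 = $634
Check: goods available $2,676 = COGS $2,042 + ending $634

79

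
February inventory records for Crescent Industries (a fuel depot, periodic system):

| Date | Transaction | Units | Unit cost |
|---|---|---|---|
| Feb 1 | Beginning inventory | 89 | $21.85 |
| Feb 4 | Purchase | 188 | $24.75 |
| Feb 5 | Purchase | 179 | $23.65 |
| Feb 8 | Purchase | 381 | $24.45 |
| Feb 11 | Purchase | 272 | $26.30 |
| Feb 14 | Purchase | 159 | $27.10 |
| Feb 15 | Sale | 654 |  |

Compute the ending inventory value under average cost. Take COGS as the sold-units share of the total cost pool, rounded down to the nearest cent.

Ending inventory = $15,305.92

Feb 15, sell 654: 654/1268 × $31,608.95 → $16,303.03
Ending inventory (cost pool remaining) = $15,305.92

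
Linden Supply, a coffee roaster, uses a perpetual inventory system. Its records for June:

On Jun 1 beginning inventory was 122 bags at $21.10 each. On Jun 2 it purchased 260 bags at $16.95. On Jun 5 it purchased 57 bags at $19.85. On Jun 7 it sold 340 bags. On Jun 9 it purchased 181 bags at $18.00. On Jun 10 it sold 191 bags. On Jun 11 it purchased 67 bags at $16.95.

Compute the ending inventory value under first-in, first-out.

Ending inventory = $2,737.65

Jun 7, 340 sold [FIFO — oldest first]: 122 @ $21.10 + 218 @ $16.95 = $6,269.30
Jun 10, 191 sold [FIFO — oldest first]: 42 @ $16.95 + 57 @ $19.85 + 92 @ $18.00 = $3,499.35
Total COGS = $6,269.30 + $3,499.35 = $9,768.65
Ending inventory: 89 @ $18.00 + 67 @ $16.95 = $2,737.65
Check: goods available $12,506.30 = COGS $9,768.65 + ending $2,737.65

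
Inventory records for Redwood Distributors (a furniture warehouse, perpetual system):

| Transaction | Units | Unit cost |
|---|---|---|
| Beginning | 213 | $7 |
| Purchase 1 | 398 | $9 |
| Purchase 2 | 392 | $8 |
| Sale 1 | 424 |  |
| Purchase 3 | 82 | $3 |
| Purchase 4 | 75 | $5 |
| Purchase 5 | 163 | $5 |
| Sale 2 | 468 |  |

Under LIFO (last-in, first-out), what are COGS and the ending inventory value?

Sale 1 (424) [LIFO — newest first]: 392 @ $8 + 32 @ $9 = $3,424
Sale 2 (468) [LIFO — newest first]: 163 @ $5 + 75 @ $5 + 82 @ $3 + 148 @ $9 = $2,768
Total COGS = $3,424 + $2,768 = $6,192
Ending inventory: 213 @ $7 + 218 @ $9 = $3,453
Check: goods available $9,645 = COGS $6,192 + ending $3,453

COGS = $6,192; ending inventory = $3,453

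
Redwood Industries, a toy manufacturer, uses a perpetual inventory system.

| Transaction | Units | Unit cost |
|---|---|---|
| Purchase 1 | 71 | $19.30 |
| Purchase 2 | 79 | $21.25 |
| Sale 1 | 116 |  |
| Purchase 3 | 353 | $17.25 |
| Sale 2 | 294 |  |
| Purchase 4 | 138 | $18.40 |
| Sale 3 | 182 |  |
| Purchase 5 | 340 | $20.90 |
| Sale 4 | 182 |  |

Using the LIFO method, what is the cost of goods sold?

Sale 1 (116) [LIFO — newest first]: 79 @ $21.25 + 37 @ $19.30 = $2,392.85
Sale 2 (294) [LIFO — newest first]: 294 @ $17.25 = $5,071.50
Sale 3 (182) [LIFO — newest first]: 138 @ $18.40 + 44 @ $17.25 = $3,298.20
Sale 4 (182) [LIFO — newest first]: 182 @ $20.90 = $3,803.80
Total COGS = $2,392.85 + $5,071.50 + $3,298.20 + $3,803.80 = $14,566.35
Ending inventory: 34 @ $19.30 + 15 @ $17.25 + 158 @ $20.90 = $4,217.15
Check: goods available $18,783.50 = COGS $14,566.35 + ending $4,217.15

COGS = $14,566.35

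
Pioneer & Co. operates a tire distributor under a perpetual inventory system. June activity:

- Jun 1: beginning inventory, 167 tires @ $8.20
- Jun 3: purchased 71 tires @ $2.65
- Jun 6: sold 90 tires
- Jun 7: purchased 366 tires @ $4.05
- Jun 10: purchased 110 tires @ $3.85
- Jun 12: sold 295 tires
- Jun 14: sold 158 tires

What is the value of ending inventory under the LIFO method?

Ending inventory = $1,306.75

Jun 6, 90 sold [LIFO — newest first]: 71 @ $2.65 + 19 @ $8.20 = $343.95
Jun 12, 295 sold [LIFO — newest first]: 110 @ $3.85 + 185 @ $4.05 = $1,172.75
Jun 14, 158 sold [LIFO — newest first]: 158 @ $4.05 = $639.90
Total COGS = $343.95 + $1,172.75 + $639.90 = $2,156.60
Ending inventory: 148 @ $8.20 + 23 @ $4.05 = $1,306.75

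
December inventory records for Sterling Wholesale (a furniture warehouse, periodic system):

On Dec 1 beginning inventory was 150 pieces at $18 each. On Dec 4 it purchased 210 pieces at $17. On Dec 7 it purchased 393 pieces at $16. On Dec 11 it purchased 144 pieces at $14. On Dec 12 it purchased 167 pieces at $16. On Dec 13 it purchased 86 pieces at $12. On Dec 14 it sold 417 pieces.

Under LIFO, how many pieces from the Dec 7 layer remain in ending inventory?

373

Dec 14, 417 sold [LIFO — newest first]: 86 @ $12 + 167 @ $16 + 144 @ $14 + 20 @ $16 = $6,040
Ending inventory: 150 @ $18 + 210 @ $17 + 373 @ $16 = $12,238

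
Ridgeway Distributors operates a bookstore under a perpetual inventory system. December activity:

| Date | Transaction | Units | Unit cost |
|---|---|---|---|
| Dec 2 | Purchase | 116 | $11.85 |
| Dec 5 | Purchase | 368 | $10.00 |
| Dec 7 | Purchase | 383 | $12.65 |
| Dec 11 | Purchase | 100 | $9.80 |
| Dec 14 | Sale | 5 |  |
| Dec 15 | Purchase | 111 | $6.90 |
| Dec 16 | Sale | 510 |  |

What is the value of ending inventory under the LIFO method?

Dec 14, 5 sold [LIFO — newest first]: 5 @ $9.80 = $49.00
Dec 16, 510 sold [LIFO — newest first]: 111 @ $6.90 + 95 @ $9.80 + 304 @ $12.65 = $5,542.50
Total COGS = $49.00 + $5,542.50 = $5,591.50
Ending inventory: 116 @ $11.85 + 368 @ $10.00 + 79 @ $12.65 = $6,053.95
Check: goods available $11,645.45 = COGS $5,591.50 + ending $6,053.95

Ending inventory = $6,053.95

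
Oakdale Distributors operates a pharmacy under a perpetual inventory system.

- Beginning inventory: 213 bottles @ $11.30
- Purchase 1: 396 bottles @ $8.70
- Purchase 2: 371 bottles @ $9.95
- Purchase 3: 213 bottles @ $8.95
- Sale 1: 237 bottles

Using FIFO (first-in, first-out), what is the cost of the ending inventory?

Ending inventory = $8,834.20

Sale 1 (237) [FIFO — oldest first]: 213 @ $11.30 + 24 @ $8.70 = $2,615.70
Ending inventory: 372 @ $8.70 + 371 @ $9.95 + 213 @ $8.95 = $8,834.20
Check: goods available $11,449.90 = COGS $2,615.70 + ending $8,834.20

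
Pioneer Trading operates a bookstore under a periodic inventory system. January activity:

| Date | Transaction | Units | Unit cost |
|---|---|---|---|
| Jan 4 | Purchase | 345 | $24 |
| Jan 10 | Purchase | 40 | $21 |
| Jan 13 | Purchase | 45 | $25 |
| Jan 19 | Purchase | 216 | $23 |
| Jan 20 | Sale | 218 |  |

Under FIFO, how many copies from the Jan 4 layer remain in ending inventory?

Jan 20, 218 sold [FIFO — oldest first]: 218 @ $24 = $5,232
Ending inventory: 127 @ $24 + 40 @ $21 + 45 @ $25 + 216 @ $23 = $9,981

127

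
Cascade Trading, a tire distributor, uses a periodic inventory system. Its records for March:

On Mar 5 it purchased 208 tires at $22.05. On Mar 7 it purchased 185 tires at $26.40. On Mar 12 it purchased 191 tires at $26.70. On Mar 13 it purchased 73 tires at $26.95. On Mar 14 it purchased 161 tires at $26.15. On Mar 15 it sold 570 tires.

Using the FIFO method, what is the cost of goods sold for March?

COGS = $14,196.30

Mar 15, 570 sold [FIFO — oldest first]: 208 @ $22.05 + 185 @ $26.40 + 177 @ $26.70 = $14,196.30
Ending inventory: 14 @ $26.70 + 73 @ $26.95 + 161 @ $26.15 = $6,551.30
Check: goods available $20,747.60 = COGS $14,196.30 + ending $6,551.30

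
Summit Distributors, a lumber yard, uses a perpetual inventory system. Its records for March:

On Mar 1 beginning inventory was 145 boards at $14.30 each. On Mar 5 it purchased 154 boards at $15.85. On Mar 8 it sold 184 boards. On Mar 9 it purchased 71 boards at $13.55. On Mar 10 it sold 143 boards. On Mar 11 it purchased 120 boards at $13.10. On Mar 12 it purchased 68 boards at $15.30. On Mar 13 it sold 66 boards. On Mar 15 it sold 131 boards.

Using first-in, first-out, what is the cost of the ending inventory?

Mar 8, 184 sold [FIFO — oldest first]: 145 @ $14.30 + 39 @ $15.85 = $2,691.65
Mar 10, 143 sold [FIFO — oldest first]: 115 @ $15.85 + 28 @ $13.55 = $2,202.15
Mar 13, 66 sold [FIFO — oldest first]: 43 @ $13.55 + 23 @ $13.10 = $883.95
Mar 15, 131 sold [FIFO — oldest first]: 97 @ $13.10 + 34 @ $15.30 = $1,790.90
Total COGS = $2,691.65 + $2,202.15 + $883.95 + $1,790.90 = $7,568.65
Ending inventory: 34 @ $15.30 = $520.20

Ending inventory = $520.20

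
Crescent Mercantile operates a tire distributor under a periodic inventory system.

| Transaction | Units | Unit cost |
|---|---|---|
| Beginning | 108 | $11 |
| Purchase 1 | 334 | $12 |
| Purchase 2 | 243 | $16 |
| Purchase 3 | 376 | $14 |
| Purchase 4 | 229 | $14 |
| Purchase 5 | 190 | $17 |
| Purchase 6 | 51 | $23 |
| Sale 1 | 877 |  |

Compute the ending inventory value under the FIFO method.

Sale 1 (877) [FIFO — oldest first]: 108 @ $11 + 334 @ $12 + 243 @ $16 + 192 @ $14 = $11,772
Ending inventory: 184 @ $14 + 229 @ $14 + 190 @ $17 + 51 @ $23 = $10,185
Check: goods available $21,957 = COGS $11,772 + ending $10,185

Ending inventory = $10,185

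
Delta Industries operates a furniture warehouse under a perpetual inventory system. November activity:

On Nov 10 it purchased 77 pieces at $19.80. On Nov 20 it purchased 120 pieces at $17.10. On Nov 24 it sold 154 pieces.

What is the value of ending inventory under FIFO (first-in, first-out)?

Nov 24, 154 sold [FIFO — oldest first]: 77 @ $19.80 + 77 @ $17.10 = $2,841.30
Ending inventory: 43 @ $17.10 = $735.30

Ending inventory = $735.30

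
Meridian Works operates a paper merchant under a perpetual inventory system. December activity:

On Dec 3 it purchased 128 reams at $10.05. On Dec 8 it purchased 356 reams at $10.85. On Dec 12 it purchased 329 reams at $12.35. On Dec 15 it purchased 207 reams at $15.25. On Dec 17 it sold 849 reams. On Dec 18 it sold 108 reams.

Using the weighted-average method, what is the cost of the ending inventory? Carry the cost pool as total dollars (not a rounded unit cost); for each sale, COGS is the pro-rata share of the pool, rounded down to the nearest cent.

After Dec 3: 128 on hand, pool $1,286.40 (≈ $10.0500 each)
After Dec 8: 484 on hand, pool $5,149.00 (≈ $10.6384 each)
After Dec 12: 813 on hand, pool $9,212.15 (≈ $11.3311 each)
After Dec 15: 1020 on hand, pool $12,368.90 (≈ $12.1264 each)
Dec 17, sell 849: 849/1020 × $12,368.90 → $10,295.29
Dec 18, sell 108: 108/171 × $2,073.61 → $1,309.64
Total COGS = $10,295.29 + $1,309.64 = $11,604.93
Ending inventory (cost pool remaining) = $763.97

Ending inventory = $763.97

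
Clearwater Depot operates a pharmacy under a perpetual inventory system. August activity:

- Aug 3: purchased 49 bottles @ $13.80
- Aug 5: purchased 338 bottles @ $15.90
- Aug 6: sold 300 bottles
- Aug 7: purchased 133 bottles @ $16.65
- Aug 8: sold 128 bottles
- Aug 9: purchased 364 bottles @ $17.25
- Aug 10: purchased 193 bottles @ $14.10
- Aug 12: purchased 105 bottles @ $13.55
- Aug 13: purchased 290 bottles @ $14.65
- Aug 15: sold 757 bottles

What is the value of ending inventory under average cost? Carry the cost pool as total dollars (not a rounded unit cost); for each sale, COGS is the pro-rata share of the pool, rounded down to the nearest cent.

After Aug 3: 49 on hand, pool $676.20 (≈ $13.8000 each)
After Aug 5: 387 on hand, pool $6,050.40 (≈ $15.6341 each)
Aug 6, sell 300: 300/387 × $6,050.40 → $4,690.23
After Aug 7: 220 on hand, pool $3,574.62 (≈ $16.2483 each)
Aug 8, sell 128: 128/220 × $3,574.62 → $2,079.77
After Aug 9: 456 on hand, pool $7,773.85 (≈ $17.0479 each)
After Aug 10: 649 on hand, pool $10,495.15 (≈ $16.1713 each)
After Aug 12: 754 on hand, pool $11,917.90 (≈ $15.8062 each)
After Aug 13: 1044 on hand, pool $16,166.40 (≈ $15.4851 each)
Aug 15, sell 757: 757/1044 × $16,166.40 → $11,722.18
Total COGS = $4,690.23 + $2,079.77 + $11,722.18 = $18,492.18
Ending inventory (cost pool remaining) = $4,444.22
Check: goods available $22,936.40 = COGS $18,492.18 + ending $4,444.22

Ending inventory = $4,444.22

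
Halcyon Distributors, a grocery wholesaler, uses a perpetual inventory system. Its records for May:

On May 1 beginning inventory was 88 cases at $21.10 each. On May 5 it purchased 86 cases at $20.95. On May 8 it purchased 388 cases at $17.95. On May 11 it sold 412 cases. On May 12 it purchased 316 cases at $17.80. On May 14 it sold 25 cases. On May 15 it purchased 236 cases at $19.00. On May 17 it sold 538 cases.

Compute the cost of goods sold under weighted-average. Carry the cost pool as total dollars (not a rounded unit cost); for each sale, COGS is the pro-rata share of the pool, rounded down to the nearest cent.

After May 1: 88 on hand, pool $1,856.80 (≈ $21.1000 each)
After May 5: 174 on hand, pool $3,658.50 (≈ $21.0259 each)
After May 8: 562 on hand, pool $10,623.10 (≈ $18.9023 each)
May 11, sell 412: 412/562 × $10,623.10 → $7,787.75
After May 12: 466 on hand, pool $8,460.15 (≈ $18.1548 each)
May 14, sell 25: 25/466 × $8,460.15 → $453.87
After May 15: 677 on hand, pool $12,490.28 (≈ $18.4495 each)
May 17, sell 538: 538/677 × $12,490.28 → $9,925.80
Total COGS = $7,787.75 + $453.87 + $9,925.80 = $18,167.42
Ending inventory (cost pool remaining) = $2,564.48

COGS = $18,167.42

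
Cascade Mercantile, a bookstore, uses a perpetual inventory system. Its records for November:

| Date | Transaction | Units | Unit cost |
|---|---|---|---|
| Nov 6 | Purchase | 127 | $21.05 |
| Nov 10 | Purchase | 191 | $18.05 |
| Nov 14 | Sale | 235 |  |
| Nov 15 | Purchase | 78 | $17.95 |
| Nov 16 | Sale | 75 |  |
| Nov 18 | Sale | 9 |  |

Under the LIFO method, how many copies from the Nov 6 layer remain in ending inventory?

Nov 14, 235 sold [LIFO — newest first]: 191 @ $18.05 + 44 @ $21.05 = $4,373.75
Nov 16, 75 sold [LIFO — newest first]: 75 @ $17.95 = $1,346.25
Nov 18, 9 sold [LIFO — newest first]: 3 @ $17.95 + 6 @ $21.05 = $180.15
Total COGS = $4,373.75 + $1,346.25 + $180.15 = $5,900.15
Ending inventory: 77 @ $21.05 = $1,620.85

77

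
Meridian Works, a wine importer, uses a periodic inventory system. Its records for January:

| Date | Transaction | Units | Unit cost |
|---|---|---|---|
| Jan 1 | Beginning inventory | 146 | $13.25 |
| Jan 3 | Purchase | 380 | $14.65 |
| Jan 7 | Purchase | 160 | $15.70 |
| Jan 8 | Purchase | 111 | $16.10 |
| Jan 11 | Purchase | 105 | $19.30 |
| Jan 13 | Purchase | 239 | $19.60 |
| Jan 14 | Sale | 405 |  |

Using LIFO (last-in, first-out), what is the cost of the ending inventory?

Ending inventory = $10,818.50

Jan 14, 405 sold [LIFO — newest first]: 239 @ $19.60 + 105 @ $19.30 + 61 @ $16.10 = $7,693.00
Ending inventory: 146 @ $13.25 + 380 @ $14.65 + 160 @ $15.70 + 50 @ $16.10 = $10,818.50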